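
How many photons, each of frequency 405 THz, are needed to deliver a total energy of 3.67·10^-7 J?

1.37·10^12 photons

Per-photon energy: E = 2.684·10^-19 J (from frequency = 405 THz).
N = E_total / E_photon = 3.67·10^-7 J / 2.684·10^-19 J = 1.37·10^12.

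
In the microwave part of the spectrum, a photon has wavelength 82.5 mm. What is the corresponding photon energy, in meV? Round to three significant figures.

Use h = 6.62607015e-34 J·s, c = 2.99792458e8 m/s, 1 eV = 1.602176634e-19 J.
First convert: λ = 82.5 mm = 0.0825 m.
The photon relation is E = hc/λ, giving E = 2.408e-24 J.
Converting to meV: E = 0.01503 meV ≈ 0.0150 meV.

0.0150 meV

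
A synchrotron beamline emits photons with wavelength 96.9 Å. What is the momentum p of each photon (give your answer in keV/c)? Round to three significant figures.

In SI units: λ = 96.9 Å = 9.69e-9 m.
The photon relation is p = h/λ, giving p = 6.838e-26 kg·m/s.
Converting to keV/c: p = 0.1280 keV/c ≈ 0.128 keV/c.

0.128 keV/c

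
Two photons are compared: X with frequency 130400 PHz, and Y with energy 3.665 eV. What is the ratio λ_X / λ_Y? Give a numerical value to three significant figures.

λ_X = 2.299e-12 m (from frequency = 130400 PHz, via λ = c/f).
λ_Y = 3.383e-7 m (from energy = 3.665 eV, via λ = hc/E).
Ratio = 2.299e-12 / 3.383e-7 = 6.80e-6.

6.80e-6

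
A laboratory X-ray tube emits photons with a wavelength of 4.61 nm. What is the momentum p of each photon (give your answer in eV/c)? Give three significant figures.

269 eV/c

Take h = 6.62607015 × 10^-34 J·s, c = 2.99792458 × 10^8 m/s, 1 eV = 1.602176634 × 10^-19 J.
In SI units: λ = 4.61 nm = 4.61 × 10^-9 m.
Apply p = h/λ: p = 1.437 × 10^-25 kg·m/s.
Converting to eV/c: p = 268.9 eV/c ≈ 269 eV/c.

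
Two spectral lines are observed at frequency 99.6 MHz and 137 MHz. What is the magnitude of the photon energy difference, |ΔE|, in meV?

Using E = hf: E₁ = 6.600e-26 J, E₂ = 9.078e-26 J.
|ΔE| = |6.600e-26 − 9.078e-26| = 2.48e-26 J = 1.55e-4 meV.

1.55e-4 meV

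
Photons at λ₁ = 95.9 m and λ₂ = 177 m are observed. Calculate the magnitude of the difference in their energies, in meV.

5.92·10^-6 meV

Using E = hc/λ: E₁ = 2.071·10^-27 J, E₂ = 1.122·10^-27 J.
|ΔE| = |2.071·10^-27 − 1.122·10^-27| = 9.49·10^-28 J = 5.92·10^-6 meV.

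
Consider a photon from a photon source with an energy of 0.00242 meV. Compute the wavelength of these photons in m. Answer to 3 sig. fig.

Convert to SI: E = 0.00242 meV = 3.8773e-25 J.
Apply λ = hc/E: λ = 0.5123 m.
So λ ≈ 0.512 m.

0.512 m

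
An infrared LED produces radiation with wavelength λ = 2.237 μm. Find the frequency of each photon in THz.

(c = 2.99792458 × 10^8 m/s.)
In SI units: λ = 2.237 μm = 2.237 × 10^-6 m.
For a photon f = c/λ, so f = 1.340 × 10^14 Hz.
Converting to THz: f = 134.0 THz ≈ 134 THz.

134 THz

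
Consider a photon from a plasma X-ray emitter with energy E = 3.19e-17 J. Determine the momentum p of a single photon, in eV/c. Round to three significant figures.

Use c = 2.99792458e8 m/s, 1 eV = 1.602176634e-19 J.
For a photon p = E/c, so p = 1.064e-25 kg·m/s.
Converting to eV/c: p = 199.1 eV/c ≈ 199 eV/c.

199 eV/c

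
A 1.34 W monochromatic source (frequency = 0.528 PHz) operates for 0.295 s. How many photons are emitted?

1.13 × 10^18 photons

Total energy: E_total = P·t = 1.34 × 0.295 = 0.3953 J.
Per-photon energy: E = 3.499 × 10^-19 J.
N = E_total / E_photon = 1.13 × 10^18.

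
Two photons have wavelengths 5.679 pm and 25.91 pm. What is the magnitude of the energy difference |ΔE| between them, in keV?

170 keV

Using E = hc/λ: E₁ = 3.4979 × 10^-14 J, E₂ = 7.6667 × 10^-15 J.
|ΔE| = |3.4979 × 10^-14 − 7.6667 × 10^-15| = 2.73 × 10^-14 J = 170 keV.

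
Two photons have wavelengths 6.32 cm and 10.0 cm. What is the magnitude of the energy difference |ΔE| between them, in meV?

Using E = hc/λ: E₁ = 3.143 × 10^-24 J, E₂ = 1.986 × 10^-24 J.
|ΔE| = |3.143 × 10^-24 − 1.986 × 10^-24| = 1.16 × 10^-24 J = 7.22 × 10^-3 meV.

7.22 × 10^-3 meV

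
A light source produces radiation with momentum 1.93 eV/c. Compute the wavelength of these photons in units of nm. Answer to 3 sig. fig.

642 nm

Use h = 6.62607015 × 10^-34 J·s, c = 2.99792458 × 10^8 m/s, 1 eV = 1.602176634 × 10^-19 J.
In SI units: p = 1.93 eV/c = 1.0314 × 10^-27 kg·m/s.
Apply λ = h/p: λ = 6.424 × 10^-7 m.
Converting to nm: λ = 642.4 nm ≈ 642 nm.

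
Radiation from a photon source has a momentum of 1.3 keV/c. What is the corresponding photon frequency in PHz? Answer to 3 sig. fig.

In SI units: p = 1.3 keV/c = 6.9476 × 10^-25 kg·m/s.
The photon relation is f = pc/h, giving f = 3.143 × 10^17 Hz.
Converting to PHz: f = 314.3 PHz ≈ 314 PHz.

314 PHz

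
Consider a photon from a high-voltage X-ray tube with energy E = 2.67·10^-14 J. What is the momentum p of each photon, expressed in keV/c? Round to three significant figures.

167 keV/c

Apply p = E/c: p = 8.906·10^-23 kg·m/s.
Converting to keV/c: p = 166.6 keV/c ≈ 167 keV/c.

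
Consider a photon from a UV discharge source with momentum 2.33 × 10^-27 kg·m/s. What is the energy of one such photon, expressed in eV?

Since E = pc for a photon, E = 6.985 × 10^-19 J.
Converting to eV: E = 4.360 eV ≈ 4.36 eV.

4.36 eV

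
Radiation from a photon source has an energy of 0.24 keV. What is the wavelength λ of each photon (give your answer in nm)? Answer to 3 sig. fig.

5.17 nm

Convert to SI: E = 0.24 keV = 3.8452 × 10^-17 J.
For a photon λ = hc/E, so λ = 5.166 × 10^-9 m.
Converting to nm: λ = 5.166 nm ≈ 5.17 nm.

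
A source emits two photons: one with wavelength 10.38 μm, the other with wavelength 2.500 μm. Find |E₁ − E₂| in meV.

Using E = hc/λ: E₁ = 1.9137e-20 J, E₂ = 7.9458e-20 J.
|ΔE| = |1.9137e-20 − 7.9458e-20| = 6.03e-20 J = 376 meV.

376 meV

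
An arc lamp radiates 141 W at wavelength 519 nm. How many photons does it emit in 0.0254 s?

9.36e18 photons

Total energy: E_total = P·t = 141 × 0.0254 = 3.581 J.
Per-photon energy: E = 3.827e-19 J.
N = E_total / E_photon = 9.36e18.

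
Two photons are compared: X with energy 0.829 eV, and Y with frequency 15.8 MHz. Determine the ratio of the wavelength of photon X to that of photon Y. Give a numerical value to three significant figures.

λ_X = 1.496 × 10^-6 m (from energy = 0.829 eV, via λ = hc/E).
λ_Y = 18.97 m (from frequency = 15.8 MHz, via λ = c/f).
Ratio = 1.496 × 10^-6 / 18.97 = 7.88 × 10^-8.

7.88 × 10^-8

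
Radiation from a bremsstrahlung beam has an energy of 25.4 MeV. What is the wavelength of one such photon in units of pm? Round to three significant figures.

Use h = 6.62607015e-34 J·s, c = 2.99792458e8 m/s, 1 eV = 1.602176634e-19 J.
First convert: E = 25.4 MeV = 4.0695e-12 J.
Since λ = hc/E for a photon, λ = 4.881e-14 m.
Converting to pm: λ = 0.04881 pm ≈ 0.0488 pm.

0.0488 pm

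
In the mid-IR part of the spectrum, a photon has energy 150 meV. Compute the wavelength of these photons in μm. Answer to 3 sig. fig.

8.27 μm

(h = 6.62607015 × 10^-34 J·s, c = 2.99792458 × 10^8 m/s, 1 eV = 1.602176634 × 10^-19 J.)
Convert to SI: E = 150 meV = 2.4033 × 10^-20 J.
Since λ = hc/E for a photon, λ = 8.266 × 10^-6 m.
Converting to μm: λ = 8.266 μm ≈ 8.27 μm.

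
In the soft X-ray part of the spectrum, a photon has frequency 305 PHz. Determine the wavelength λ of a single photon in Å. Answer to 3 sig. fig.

9.83 Å

First convert: f = 305 PHz = 3.05·10^17 Hz.
Apply λ = c/f: λ = 9.829·10^-10 m.
Converting to Å: λ = 9.829 Å ≈ 9.83 Å.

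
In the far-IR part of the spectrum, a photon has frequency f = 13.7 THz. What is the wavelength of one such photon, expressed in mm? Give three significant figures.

(c = 2.99792458·10^8 m/s.)
Convert to SI: f = 13.7 THz = 1.37·10^13 Hz.
The photon relation is λ = c/f, giving λ = 2.188·10^-5 m.
Converting to mm: λ = 0.02188 mm ≈ 0.0219 mm.

0.0219 mm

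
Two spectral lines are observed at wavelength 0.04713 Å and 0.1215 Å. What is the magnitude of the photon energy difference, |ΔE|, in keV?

Using E = hc/λ: E₁ = 4.2148e-14 J, E₂ = 1.6349e-14 J.
|ΔE| = |4.2148e-14 − 1.6349e-14| = 2.58e-14 J = 161 keV.

161 keV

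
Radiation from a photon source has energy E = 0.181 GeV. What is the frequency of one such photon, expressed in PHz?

In SI units: E = 0.181 GeV = 2.8999e-11 J.
For a photon f = E/h, so f = 4.377e22 Hz.
Converting to PHz: f = 4.377e7 PHz ≈ 4.38e7 PHz.

4.38e7 PHz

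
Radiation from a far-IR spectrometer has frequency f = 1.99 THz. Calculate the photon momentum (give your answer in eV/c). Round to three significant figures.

8.23·10^-3 eV/c

(h = 6.62607015·10^-34 J·s, c = 2.99792458·10^8 m/s, 1 eV = 1.602176634·10^-19 J.)
Convert to SI: f = 1.99 THz = 1.99·10^12 Hz.
Since p = hf/c for a photon, p = 4.398·10^-30 kg·m/s.
Converting to eV/c: p = 0.008230 eV/c ≈ 8.23·10^-3 eV/c.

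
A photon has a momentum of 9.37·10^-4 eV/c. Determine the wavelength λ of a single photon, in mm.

Take h = 6.62607015·10^-34 J·s, c = 2.99792458·10^8 m/s, 1 eV = 1.602176634·10^-19 J.
First convert: p = 9.37·10^-4 eV/c = 5.0076·10^-31 kg·m/s.
For a photon λ = h/p, so λ = 0.001323 m.
Converting to mm: λ = 1.323 mm ≈ 1.32 mm.

1.32 mm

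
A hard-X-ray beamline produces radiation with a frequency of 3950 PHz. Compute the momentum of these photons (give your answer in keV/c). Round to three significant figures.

16.3 keV/c

First convert: f = 3950 PHz = 3.95e18 Hz.
The photon relation is p = hf/c, giving p = 8.730e-24 kg·m/s.
Converting to keV/c: p = 16.34 keV/c ≈ 16.3 keV/c.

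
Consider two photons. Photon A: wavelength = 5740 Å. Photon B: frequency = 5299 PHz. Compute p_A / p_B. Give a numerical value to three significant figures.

p_A = 1.154e-27 kg·m/s (from wavelength = 5740 Å, via p = h/λ).
p_B = 1.171e-23 kg·m/s (from frequency = 5299 PHz, via p = hf/c).
Ratio = 1.154e-27 / 1.171e-23 = 9.86e-5.

9.86e-5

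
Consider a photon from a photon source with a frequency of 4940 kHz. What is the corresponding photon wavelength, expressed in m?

60.7 m

Use c = 2.99792458e8 m/s.
Convert to SI: f = 4940 kHz = 4.94e6 Hz.
Apply λ = c/f: λ = 60.69 m.
So λ ≈ 60.7 m.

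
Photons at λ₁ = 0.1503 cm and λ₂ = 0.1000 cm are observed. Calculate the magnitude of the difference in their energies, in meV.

0.415 meV

Using E = hc/λ: E₁ = 1.3217 × 10^-22 J, E₂ = 1.9864 × 10^-22 J.
|ΔE| = |1.3217 × 10^-22 − 1.9864 × 10^-22| = 6.65 × 10^-23 J = 0.415 meV.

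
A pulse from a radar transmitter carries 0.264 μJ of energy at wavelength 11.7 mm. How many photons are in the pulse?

Per-photon energy: E = 1.698 × 10^-23 J (from wavelength = 11.7 mm).
N = E_total / E_photon = 2.64 × 10^-7 J / 1.698 × 10^-23 J = 1.55 × 10^16.

1.55 × 10^16 photons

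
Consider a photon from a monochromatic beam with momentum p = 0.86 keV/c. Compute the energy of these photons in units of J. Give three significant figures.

Take c = 2.99792458 × 10^8 m/s, 1 eV = 1.602176634 × 10^-19 J.
Convert to SI: p = 0.86 keV/c = 4.5961 × 10^-25 kg·m/s.
Apply E = pc: E = 1.378 × 10^-16 J.
So E ≈ 1.38 × 10^-16 J.

1.38 × 10^-16 J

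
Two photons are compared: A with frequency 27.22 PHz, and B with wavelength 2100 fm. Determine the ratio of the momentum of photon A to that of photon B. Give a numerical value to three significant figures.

1.91e-4

p_A = 6.016e-26 kg·m/s (from frequency = 27.22 PHz, via p = hf/c).
p_B = 3.155e-22 kg·m/s (from wavelength = 2100 fm, via p = h/λ).
Ratio = 6.016e-26 / 3.155e-22 = 1.91e-4.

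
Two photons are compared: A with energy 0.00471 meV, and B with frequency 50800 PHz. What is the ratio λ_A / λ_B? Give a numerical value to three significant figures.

4.46e10

λ_A = 0.2632 m (from energy = 0.00471 meV, via λ = hc/E).
λ_B = 5.901e-12 m (from frequency = 50800 PHz, via λ = c/f).
Ratio = 0.2632 / 5.901e-12 = 4.46e10.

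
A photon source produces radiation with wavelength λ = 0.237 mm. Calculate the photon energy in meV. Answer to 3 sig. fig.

Use h = 6.62607015e-34 J·s, c = 2.99792458e8 m/s, 1 eV = 1.602176634e-19 J.
Convert to SI: λ = 0.237 mm = 2.37e-4 m.
The photon relation is E = hc/λ, giving E = 8.382e-22 J.
Converting to meV: E = 5.231 meV ≈ 5.23 meV.

5.23 meV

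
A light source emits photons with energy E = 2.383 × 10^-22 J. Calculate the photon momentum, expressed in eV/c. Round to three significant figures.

1.49 × 10^-3 eV/c

Since p = E/c for a photon, p = 7.949 × 10^-31 kg·m/s.
Converting to eV/c: p = 0.001487 eV/c ≈ 1.49 × 10^-3 eV/c.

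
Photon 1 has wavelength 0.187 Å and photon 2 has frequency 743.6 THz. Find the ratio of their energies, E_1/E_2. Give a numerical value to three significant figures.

E_1 = 1.062e-14 J (from wavelength = 0.187 Å, via E = hc/λ).
E_2 = 4.927e-19 J (from frequency = 743.6 THz, via E = hf).
Ratio = 1.062e-14 / 4.927e-19 = 2.16e4.

2.16e4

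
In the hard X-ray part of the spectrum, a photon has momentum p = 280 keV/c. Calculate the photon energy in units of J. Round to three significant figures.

4.49e-14 J

First convert: p = 280 keV/c = 1.4964e-22 kg·m/s.
For a photon E = pc, so E = 4.486e-14 J.
So E ≈ 4.49e-14 J.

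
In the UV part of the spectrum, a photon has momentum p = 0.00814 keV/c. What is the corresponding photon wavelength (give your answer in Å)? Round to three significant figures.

1520 Å

Take h = 6.62607015e-34 J·s, c = 2.99792458e8 m/s, 1 eV = 1.602176634e-19 J.
Convert to SI: p = 0.00814 keV/c = 4.3502e-27 kg·m/s.
The photon relation is λ = h/p, giving λ = 1.523e-7 m.
Converting to Å: λ = 1523 Å ≈ 1520 Å.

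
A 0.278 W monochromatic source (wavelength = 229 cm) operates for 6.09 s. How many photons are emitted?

1.95e25 photons

Total energy: E_total = P·t = 0.278 × 6.09 = 1.693 J.
Per-photon energy: E = 8.674e-26 J.
N = E_total / E_photon = 1.95e25.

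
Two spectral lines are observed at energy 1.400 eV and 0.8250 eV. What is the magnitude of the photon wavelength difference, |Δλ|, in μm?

0.617 μm

Using λ = hc/E: λ₁ = 8.8560 × 10^-7 m, λ₂ = 1.5028 × 10^-6 m.
|Δλ| = |8.8560 × 10^-7 − 1.5028 × 10^-6| = 6.17 × 10^-7 m = 0.617 μm.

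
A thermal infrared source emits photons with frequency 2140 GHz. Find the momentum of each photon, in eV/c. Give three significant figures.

8.85 × 10^-3 eV/c

Take h = 6.62607015 × 10^-34 J·s, c = 2.99792458 × 10^8 m/s, 1 eV = 1.602176634 × 10^-19 J.
Convert to SI: f = 2140 GHz = 2.14 × 10^12 Hz.
The photon relation is p = hf/c, giving p = 4.730 × 10^-30 kg·m/s.
Converting to eV/c: p = 0.008850 eV/c ≈ 8.85 × 10^-3 eV/c.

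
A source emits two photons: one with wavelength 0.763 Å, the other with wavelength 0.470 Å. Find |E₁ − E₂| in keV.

Using E = hc/λ: E₁ = 2.603 × 10^-15 J, E₂ = 4.226 × 10^-15 J.
|ΔE| = |2.603 × 10^-15 − 4.226 × 10^-15| = 1.62 × 10^-15 J = 10.1 keV.

10.1 keV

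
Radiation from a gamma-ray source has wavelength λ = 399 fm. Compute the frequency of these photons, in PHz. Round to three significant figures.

7.51e5 PHz

Take c = 2.99792458e8 m/s.
In SI units: λ = 399 fm = 3.99e-13 m.
For a photon f = c/λ, so f = 7.514e20 Hz.
Converting to PHz: f = 751400 PHz ≈ 7.51e5 PHz.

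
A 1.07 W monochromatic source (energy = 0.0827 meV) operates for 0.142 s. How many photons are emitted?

Total energy: E_total = P·t = 1.07 × 0.142 = 0.1519 J.
Per-photon energy: E = 1.325e-23 J.
N = E_total / E_photon = 1.15e22.

1.15e22 photons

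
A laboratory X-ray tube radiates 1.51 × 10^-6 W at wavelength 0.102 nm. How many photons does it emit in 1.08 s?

8.37 × 10^8 photons

Total energy: E_total = P·t = 1.51 × 10^-6 × 1.08 = 1.631 × 10^-6 J.
Per-photon energy: E = 1.947 × 10^-15 J.
N = E_total / E_photon = 8.37 × 10^8.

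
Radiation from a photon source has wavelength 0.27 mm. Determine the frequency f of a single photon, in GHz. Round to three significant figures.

(c = 2.99792458e8 m/s.)
First convert: λ = 0.27 mm = 2.7e-4 m.
Since f = c/λ for a photon, f = 1.110e12 Hz.
Converting to GHz: f = 1110 GHz ≈ 1110 GHz.

1110 GHz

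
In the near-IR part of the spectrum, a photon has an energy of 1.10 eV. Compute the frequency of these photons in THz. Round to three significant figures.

266 THz

Use h = 6.62607015 × 10^-34 J·s, 1 eV = 1.602176634 × 10^-19 J.
First convert: E = 1.10 eV = 1.7624 × 10^-19 J.
The photon relation is f = E/h, giving f = 2.660 × 10^14 Hz.
Converting to THz: f = 266.0 THz ≈ 266 THz.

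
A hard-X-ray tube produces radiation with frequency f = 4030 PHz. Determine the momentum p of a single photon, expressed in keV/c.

16.7 keV/c

Take h = 6.62607015 × 10^-34 J·s, c = 2.99792458 × 10^8 m/s, 1 eV = 1.602176634 × 10^-19 J.
First convert: f = 4030 PHz = 4.03 × 10^18 Hz.
For a photon p = hf/c, so p = 8.907 × 10^-24 kg·m/s.
Converting to keV/c: p = 16.67 keV/c ≈ 16.7 keV/c.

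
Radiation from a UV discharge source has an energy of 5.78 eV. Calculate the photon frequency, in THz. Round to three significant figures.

Use h = 6.62607015 × 10^-34 J·s, 1 eV = 1.602176634 × 10^-19 J.
First convert: E = 5.78 eV = 9.2606 × 10^-19 J.
For a photon f = E/h, so f = 1.398 × 10^15 Hz.
Converting to THz: f = 1398 THz ≈ 1400 THz.

1400 THz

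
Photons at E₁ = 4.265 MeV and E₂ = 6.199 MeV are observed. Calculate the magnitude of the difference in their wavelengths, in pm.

Using λ = hc/E: λ₁ = 2.9070e-13 m, λ₂ = 2.0001e-13 m.
|Δλ| = |2.9070e-13 − 2.0001e-13| = 9.07e-14 m = 0.0907 pm.

0.0907 pm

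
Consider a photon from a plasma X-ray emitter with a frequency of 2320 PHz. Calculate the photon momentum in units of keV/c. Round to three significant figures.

9.59 keV/c

First convert: f = 2320 PHz = 2.32e18 Hz.
Apply p = hf/c: p = 5.128e-24 kg·m/s.
Converting to keV/c: p = 9.595 keV/c ≈ 9.59 keV/c.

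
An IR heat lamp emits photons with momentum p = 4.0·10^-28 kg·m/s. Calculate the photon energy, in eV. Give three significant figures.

0.748 eV

Apply E = pc: E = 1.199·10^-19 J.
Converting to eV: E = 0.7485 eV ≈ 0.748 eV.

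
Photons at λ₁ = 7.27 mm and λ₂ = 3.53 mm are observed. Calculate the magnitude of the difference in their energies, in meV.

0.181 meV

Using E = hc/λ: E₁ = 2.732 × 10^-23 J, E₂ = 5.627 × 10^-23 J.
|ΔE| = |2.732 × 10^-23 − 5.627 × 10^-23| = 2.89 × 10^-23 J = 0.181 meV.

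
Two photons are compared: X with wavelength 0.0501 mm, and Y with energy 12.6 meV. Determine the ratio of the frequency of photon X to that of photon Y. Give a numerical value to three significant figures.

f_X = 5.984e12 Hz (from wavelength = 0.0501 mm, via f = c/λ).
f_Y = 3.047e12 Hz (from energy = 12.6 meV, via f = E/h).
Ratio = 5.984e12 / 3.047e12 = 1.96.

1.96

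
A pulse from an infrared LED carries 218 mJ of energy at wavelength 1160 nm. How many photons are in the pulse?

Per-photon energy: E = 1.712 × 10^-19 J (from wavelength = 1160 nm).
N = E_total / E_photon = 0.218 J / 1.712 × 10^-19 J = 1.27 × 10^18.

1.27 × 10^18 photons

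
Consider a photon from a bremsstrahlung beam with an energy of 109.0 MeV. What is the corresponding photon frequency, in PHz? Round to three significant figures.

2.64e7 PHz

In SI units: E = 109.0 MeV = 1.7464e-11 J.
For a photon f = E/h, so f = 2.636e22 Hz.
Converting to PHz: f = 2.636e7 PHz ≈ 2.64e7 PHz.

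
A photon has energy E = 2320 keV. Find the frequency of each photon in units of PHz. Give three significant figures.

5.61e5 PHz

Convert to SI: E = 2320 keV = 3.7170e-13 J.
For a photon f = E/h, so f = 5.610e20 Hz.
Converting to PHz: f = 561000 PHz ≈ 5.61e5 PHz.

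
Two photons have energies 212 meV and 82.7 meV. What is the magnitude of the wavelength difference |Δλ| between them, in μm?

9.14 μm

Using λ = hc/E: λ₁ = 5.848e-6 m, λ₂ = 1.499e-5 m.
|Δλ| = |5.848e-6 − 1.499e-5| = 9.14e-6 m = 9.14 μm.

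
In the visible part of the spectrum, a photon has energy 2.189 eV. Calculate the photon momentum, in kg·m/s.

First convert: E = 2.189 eV = 3.5072e-19 J.
The photon relation is p = E/c, giving p = 1.170e-27 kg·m/s.
So p ≈ 1.17e-27 kg·m/s.

1.17e-27 kg·m/s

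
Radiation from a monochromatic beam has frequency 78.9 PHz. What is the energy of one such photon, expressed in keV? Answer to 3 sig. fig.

(h = 6.62607015e-34 J·s, 1 eV = 1.602176634e-19 J.)
First convert: f = 78.9 PHz = 7.89e16 Hz.
Apply E = hf: E = 5.228e-17 J.
Converting to keV: E = 0.3263 keV ≈ 0.326 keV.

0.326 keV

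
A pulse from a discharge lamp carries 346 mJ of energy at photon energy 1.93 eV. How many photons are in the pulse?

1.12e18 photons

Per-photon energy: E = 3.092e-19 J (from energy = 1.93 eV).
N = E_total / E_photon = 0.346 J / 3.092e-19 J = 1.12e18.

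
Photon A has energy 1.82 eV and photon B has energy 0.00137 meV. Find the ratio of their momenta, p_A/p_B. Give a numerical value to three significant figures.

1.33·10^6

p_A = 9.727·10^-28 kg·m/s (from energy = 1.82 eV, via p = E/c).
p_B = 7.322·10^-34 kg·m/s (from energy = 0.00137 meV, via p = E/c).
Ratio = 9.727·10^-28 / 7.322·10^-34 = 1.33·10^6.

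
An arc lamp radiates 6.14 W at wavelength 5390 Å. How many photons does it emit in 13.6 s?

Total energy: E_total = P·t = 6.14 × 13.6 = 83.50 J.
Per-photon energy: E = 3.685 × 10^-19 J.
N = E_total / E_photon = 2.27 × 10^20.

2.27 × 10^20 photons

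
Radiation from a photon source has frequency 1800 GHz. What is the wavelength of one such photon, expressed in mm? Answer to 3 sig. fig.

(c = 2.99792458 × 10^8 m/s.)
Convert to SI: f = 1800 GHz = 1.8 × 10^12 Hz.
Apply λ = c/f: λ = 1.666 × 10^-4 m.
Converting to mm: λ = 0.1666 mm ≈ 0.167 mm.

0.167 mm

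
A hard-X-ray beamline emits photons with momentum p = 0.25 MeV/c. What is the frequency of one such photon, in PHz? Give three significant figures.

6.04 × 10^4 PHz

Take h = 6.62607015 × 10^-34 J·s, c = 2.99792458 × 10^8 m/s, 1 eV = 1.602176634 × 10^-19 J.
Convert to SI: p = 0.25 MeV/c = 1.3361 × 10^-22 kg·m/s.
The photon relation is f = pc/h, giving f = 6.045 × 10^19 Hz.
Converting to PHz: f = 60450 PHz ≈ 6.04 × 10^4 PHz.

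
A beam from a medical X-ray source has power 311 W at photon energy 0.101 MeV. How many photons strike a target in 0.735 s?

Total energy: E_total = P·t = 311 × 0.735 = 228.6 J.
Per-photon energy: E = 1.618 × 10^-14 J.
N = E_total / E_photon = 1.41 × 10^16.

1.41 × 10^16 photons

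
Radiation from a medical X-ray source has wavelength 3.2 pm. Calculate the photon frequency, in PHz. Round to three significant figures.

Use c = 2.99792458e8 m/s.
In SI units: λ = 3.2 pm = 3.2e-12 m.
Apply f = c/λ: f = 9.369e19 Hz.
Converting to PHz: f = 93690 PHz ≈ 9.37e4 PHz.

9.37e4 PHz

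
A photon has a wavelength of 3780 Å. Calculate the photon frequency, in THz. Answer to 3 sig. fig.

793 THz

(c = 2.99792458 × 10^8 m/s.)
Convert to SI: λ = 3780 Å = 3.78 × 10^-7 m.
Apply f = c/λ: f = 7.931 × 10^14 Hz.
Converting to THz: f = 793.1 THz ≈ 793 THz.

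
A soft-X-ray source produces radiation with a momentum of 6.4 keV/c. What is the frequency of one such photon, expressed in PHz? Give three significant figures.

(h = 6.62607015 × 10^-34 J·s, c = 2.99792458 × 10^8 m/s, 1 eV = 1.602176634 × 10^-19 J.)
Convert to SI: p = 6.4 keV/c = 3.4203 × 10^-24 kg·m/s.
Since f = pc/h for a photon, f = 1.548 × 10^18 Hz.
Converting to PHz: f = 1548 PHz ≈ 1550 PHz.

1550 PHz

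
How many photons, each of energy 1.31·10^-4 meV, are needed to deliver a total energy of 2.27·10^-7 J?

1.08·10^19 photons

Per-photon energy: E = 2.099·10^-26 J (from energy = 1.31·10^-4 meV).
N = E_total / E_photon = 2.27·10^-7 J / 2.099·10^-26 J = 1.08·10^19.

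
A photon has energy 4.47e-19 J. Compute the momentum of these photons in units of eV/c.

(c = 2.99792458e8 m/s, 1 eV = 1.602176634e-19 J.)
For a photon p = E/c, so p = 1.491e-27 kg·m/s.
Converting to eV/c: p = 2.790 eV/c ≈ 2.79 eV/c.

2.79 eV/c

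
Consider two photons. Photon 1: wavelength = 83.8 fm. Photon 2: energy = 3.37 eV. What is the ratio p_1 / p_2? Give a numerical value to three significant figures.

p_1 = 7.907 × 10^-21 kg·m/s (from wavelength = 83.8 fm, via p = h/λ).
p_2 = 1.801 × 10^-27 kg·m/s (from energy = 3.37 eV, via p = E/c).
Ratio = 7.907 × 10^-21 / 1.801 × 10^-27 = 4.39 × 10^6.

4.39 × 10^6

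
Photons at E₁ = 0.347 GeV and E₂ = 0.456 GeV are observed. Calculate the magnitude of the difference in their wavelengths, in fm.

Using λ = hc/E: λ₁ = 3.573e-15 m, λ₂ = 2.719e-15 m.
|Δλ| = |3.573e-15 − 2.719e-15| = 8.54e-16 m = 0.854 fm.

0.854 fm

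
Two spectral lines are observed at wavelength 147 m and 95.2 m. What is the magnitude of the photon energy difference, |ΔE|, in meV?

4.59e-6 meV

Using E = hc/λ: E₁ = 1.351e-27 J, E₂ = 2.087e-27 J.
|ΔE| = |1.351e-27 − 2.087e-27| = 7.35e-28 J = 4.59e-6 meV.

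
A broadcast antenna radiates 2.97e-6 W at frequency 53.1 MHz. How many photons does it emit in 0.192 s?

1.62e19 photons

Total energy: E_total = P·t = 2.97e-6 × 0.192 = 5.702e-7 J.
Per-photon energy: E = 3.518e-26 J.
N = E_total / E_photon = 1.62e19.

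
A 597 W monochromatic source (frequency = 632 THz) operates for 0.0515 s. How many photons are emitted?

7.34e19 photons

Total energy: E_total = P·t = 597 × 0.0515 = 30.75 J.
Per-photon energy: E = 4.188e-19 J.
N = E_total / E_photon = 7.34e19.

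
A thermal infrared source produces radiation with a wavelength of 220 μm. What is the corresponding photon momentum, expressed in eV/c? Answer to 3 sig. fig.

5.64·10^-3 eV/c

Use h = 6.62607015·10^-34 J·s, c = 2.99792458·10^8 m/s, 1 eV = 1.602176634·10^-19 J.
First convert: λ = 220 μm = 2.2·10^-4 m.
For a photon p = h/λ, so p = 3.012·10^-30 kg·m/s.
Converting to eV/c: p = 0.005636 eV/c ≈ 5.64·10^-3 eV/c.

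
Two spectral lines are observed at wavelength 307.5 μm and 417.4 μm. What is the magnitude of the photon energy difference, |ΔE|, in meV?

Using E = hc/λ: E₁ = 6.4600 × 10^-22 J, E₂ = 4.7591 × 10^-22 J.
|ΔE| = |6.4600 × 10^-22 − 4.7591 × 10^-22| = 1.70 × 10^-22 J = 1.06 meV.

1.06 meV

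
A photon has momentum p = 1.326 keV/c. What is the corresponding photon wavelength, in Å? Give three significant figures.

Use h = 6.62607015 × 10^-34 J·s, c = 2.99792458 × 10^8 m/s, 1 eV = 1.602176634 × 10^-19 J.
Convert to SI: p = 1.326 keV/c = 7.0865 × 10^-25 kg·m/s.
Apply λ = h/p: λ = 9.350 × 10^-10 m.
Converting to Å: λ = 9.350 Å ≈ 9.35 Å.

9.35 Å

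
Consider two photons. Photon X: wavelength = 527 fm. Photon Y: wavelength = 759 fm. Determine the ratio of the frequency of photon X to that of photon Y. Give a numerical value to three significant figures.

1.44

f_X = 5.689e20 Hz (from wavelength = 527 fm, via f = c/λ).
f_Y = 3.950e20 Hz (from wavelength = 759 fm, via f = c/λ).
Ratio = 5.689e20 / 3.950e20 = 1.44.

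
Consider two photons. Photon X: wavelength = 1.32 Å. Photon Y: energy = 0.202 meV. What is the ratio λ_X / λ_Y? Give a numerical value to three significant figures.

2.15e-8

λ_X = 1.320e-10 m (from wavelength = 1.32 Å, via λ given directly).
λ_Y = 0.006138 m (from energy = 0.202 meV, via λ = hc/E).
Ratio = 1.320e-10 / 0.006138 = 2.15e-8.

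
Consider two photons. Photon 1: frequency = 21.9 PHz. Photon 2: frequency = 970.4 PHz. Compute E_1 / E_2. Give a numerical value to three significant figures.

E_1 = 1.451 × 10^-17 J (from frequency = 21.9 PHz, via E = hf).
E_2 = 6.430 × 10^-16 J (from frequency = 970.4 PHz, via E = hf).
Ratio = 1.451 × 10^-17 / 6.430 × 10^-16 = 0.0226.

0.0226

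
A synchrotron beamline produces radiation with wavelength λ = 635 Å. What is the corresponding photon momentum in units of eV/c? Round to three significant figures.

In SI units: λ = 635 Å = 6.35 × 10^-8 m.
The photon relation is p = h/λ, giving p = 1.043 × 10^-26 kg·m/s.
Converting to eV/c: p = 19.53 eV/c ≈ 19.5 eV/c.

19.5 eV/c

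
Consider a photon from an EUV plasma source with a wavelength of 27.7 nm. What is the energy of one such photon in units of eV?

Take h = 6.62607015e-34 J·s, c = 2.99792458e8 m/s, 1 eV = 1.602176634e-19 J.
Convert to SI: λ = 27.7 nm = 2.77e-8 m.
The photon relation is E = hc/λ, giving E = 7.171e-18 J.
Converting to eV: E = 44.76 eV ≈ 44.8 eV.

44.8 eV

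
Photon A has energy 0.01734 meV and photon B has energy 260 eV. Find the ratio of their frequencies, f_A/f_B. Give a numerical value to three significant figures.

6.67e-8

f_A = 4.193e9 Hz (from energy = 0.01734 meV, via f = E/h).
f_B = 6.287e16 Hz (from energy = 260 eV, via f = E/h).
Ratio = 4.193e9 / 6.287e16 = 6.67e-8.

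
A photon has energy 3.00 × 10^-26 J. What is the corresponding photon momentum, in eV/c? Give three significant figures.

Apply p = E/c: p = 1.001 × 10^-34 kg·m/s.
Converting to eV/c: p = 1.872 × 10^-7 eV/c ≈ 1.87 × 10^-7 eV/c.

1.87 × 10^-7 eV/c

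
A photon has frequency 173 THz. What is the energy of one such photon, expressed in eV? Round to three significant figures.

0.715 eV

Take h = 6.62607015 × 10^-34 J·s, 1 eV = 1.602176634 × 10^-19 J.
Convert to SI: f = 173 THz = 1.73 × 10^14 Hz.
Since E = hf for a photon, E = 1.146 × 10^-19 J.
Converting to eV: E = 0.7155 eV ≈ 0.715 eV.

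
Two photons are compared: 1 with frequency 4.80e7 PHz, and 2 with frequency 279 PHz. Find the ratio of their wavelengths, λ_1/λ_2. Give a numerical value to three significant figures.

5.81e-6

λ_1 = 6.246e-15 m (from frequency = 4.80e7 PHz, via λ = c/f).
λ_2 = 1.075e-9 m (from frequency = 279 PHz, via λ = c/f).
Ratio = 6.246e-15 / 1.075e-9 = 5.81e-6.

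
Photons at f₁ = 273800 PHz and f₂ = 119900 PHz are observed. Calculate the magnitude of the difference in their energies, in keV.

636 keV

Using E = hf: E₁ = 1.8142e-13 J, E₂ = 7.9447e-14 J.
|ΔE| = |1.8142e-13 − 7.9447e-14| = 1.02e-13 J = 636 keV.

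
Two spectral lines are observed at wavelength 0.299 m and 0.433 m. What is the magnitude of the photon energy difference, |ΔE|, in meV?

1.28·10^-3 meV

Using E = hc/λ: E₁ = 6.644·10^-25 J, E₂ = 4.588·10^-25 J.
|ΔE| = |6.644·10^-25 − 4.588·10^-25| = 2.06·10^-25 J = 1.28·10^-3 meV.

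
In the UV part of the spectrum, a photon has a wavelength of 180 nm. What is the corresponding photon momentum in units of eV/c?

Take h = 6.62607015 × 10^-34 J·s, c = 2.99792458 × 10^8 m/s, 1 eV = 1.602176634 × 10^-19 J.
First convert: λ = 180 nm = 1.80 × 10^-7 m.
Apply p = h/λ: p = 3.681 × 10^-27 kg·m/s.
Converting to eV/c: p = 6.888 eV/c ≈ 6.89 eV/c.

6.89 eV/c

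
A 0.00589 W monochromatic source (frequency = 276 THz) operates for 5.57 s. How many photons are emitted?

Total energy: E_total = P·t = 0.00589 × 5.57 = 0.03281 J.
Per-photon energy: E = 1.829 × 10^-19 J.
N = E_total / E_photon = 1.79 × 10^17.

1.79 × 10^17 photons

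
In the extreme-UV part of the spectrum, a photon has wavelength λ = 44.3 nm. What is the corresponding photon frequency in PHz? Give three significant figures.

6.77 PHz

Use c = 2.99792458e8 m/s.
Convert to SI: λ = 44.3 nm = 4.43e-8 m.
For a photon f = c/λ, so f = 6.767e15 Hz.
Converting to PHz: f = 6.767 PHz ≈ 6.77 PHz.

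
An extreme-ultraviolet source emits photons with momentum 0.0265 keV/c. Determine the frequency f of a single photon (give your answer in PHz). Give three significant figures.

In SI units: p = 0.0265 keV/c = 1.4162e-26 kg·m/s.
The photon relation is f = pc/h, giving f = 6.408e15 Hz.
Converting to PHz: f = 6.408 PHz ≈ 6.41 PHz.

6.41 PHz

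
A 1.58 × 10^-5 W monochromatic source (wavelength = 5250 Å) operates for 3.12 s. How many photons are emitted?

1.30 × 10^14 photons

Total energy: E_total = P·t = 1.58 × 10^-5 × 3.12 = 4.930 × 10^-5 J.
Per-photon energy: E = 3.784 × 10^-19 J.
N = E_total / E_photon = 1.30 × 10^14.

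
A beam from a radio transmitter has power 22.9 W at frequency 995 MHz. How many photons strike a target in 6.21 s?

Total energy: E_total = P·t = 22.9 × 6.21 = 142.2 J.
Per-photon energy: E = 6.593 × 10^-25 J.
N = E_total / E_photon = 2.16 × 10^26.

2.16 × 10^26 photons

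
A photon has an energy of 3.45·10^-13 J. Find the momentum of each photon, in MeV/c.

(c = 2.99792458·10^8 m/s, 1 eV = 1.602176634·10^-19 J.)
Apply p = E/c: p = 1.151·10^-21 kg·m/s.
Converting to MeV/c: p = 2.153 MeV/c ≈ 2.15 MeV/c.

2.15 MeV/c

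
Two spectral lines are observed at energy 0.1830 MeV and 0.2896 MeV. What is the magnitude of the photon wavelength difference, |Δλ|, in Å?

Using λ = hc/E: λ₁ = 6.7751 × 10^-12 m, λ₂ = 4.2812 × 10^-12 m.
|Δλ| = |6.7751 × 10^-12 − 4.2812 × 10^-12| = 2.49 × 10^-12 m = 0.0249 Å.

0.0249 Å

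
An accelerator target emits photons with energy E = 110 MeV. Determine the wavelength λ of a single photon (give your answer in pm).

0.0113 pm

Take h = 6.62607015 × 10^-34 J·s, c = 2.99792458 × 10^8 m/s, 1 eV = 1.602176634 × 10^-19 J.
In SI units: E = 110 MeV = 1.7624 × 10^-11 J.
The photon relation is λ = hc/E, giving λ = 1.127 × 10^-14 m.
Converting to pm: λ = 0.01127 pm ≈ 0.0113 pm.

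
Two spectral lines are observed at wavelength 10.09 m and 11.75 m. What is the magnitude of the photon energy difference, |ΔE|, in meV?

1.74e-5 meV

Using E = hc/λ: E₁ = 1.9687e-26 J, E₂ = 1.6906e-26 J.
|ΔE| = |1.9687e-26 − 1.6906e-26| = 2.78e-27 J = 1.74e-5 meV.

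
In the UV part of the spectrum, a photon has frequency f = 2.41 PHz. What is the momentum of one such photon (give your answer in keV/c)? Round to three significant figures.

9.97e-3 keV/c

Take h = 6.62607015e-34 J·s, c = 2.99792458e8 m/s, 1 eV = 1.602176634e-19 J.
Convert to SI: f = 2.41 PHz = 2.41e15 Hz.
Apply p = hf/c: p = 5.327e-27 kg·m/s.
Converting to keV/c: p = 0.009967 keV/c ≈ 9.97e-3 keV/c.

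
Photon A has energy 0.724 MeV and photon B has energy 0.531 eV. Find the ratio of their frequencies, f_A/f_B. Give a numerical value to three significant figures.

f_A = 1.751 × 10^20 Hz (from energy = 0.724 MeV, via f = E/h).
f_B = 1.284 × 10^14 Hz (from energy = 0.531 eV, via f = E/h).
Ratio = 1.751 × 10^20 / 1.284 × 10^14 = 1.36 × 10^6.

1.36 × 10^6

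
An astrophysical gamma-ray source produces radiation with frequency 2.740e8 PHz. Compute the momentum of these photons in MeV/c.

In SI units: f = 2.740e8 PHz = 2.740e23 Hz.
The photon relation is p = hf/c, giving p = 6.056e-19 kg·m/s.
Converting to MeV/c: p = 1133 MeV/c ≈ 1130 MeV/c.

1130 MeV/c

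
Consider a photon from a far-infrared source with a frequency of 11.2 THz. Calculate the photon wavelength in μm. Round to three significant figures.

(c = 2.99792458 × 10^8 m/s.)
First convert: f = 11.2 THz = 1.12 × 10^13 Hz.
For a photon λ = c/f, so λ = 2.677 × 10^-5 m.
Converting to μm: λ = 26.77 μm ≈ 26.8 μm.

26.8 μm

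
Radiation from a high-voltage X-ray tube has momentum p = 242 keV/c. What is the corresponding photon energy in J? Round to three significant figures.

(c = 2.99792458 × 10^8 m/s, 1 eV = 1.602176634 × 10^-19 J.)
In SI units: p = 242 keV/c = 1.2933 × 10^-22 kg·m/s.
Apply E = pc: E = 3.877 × 10^-14 J.
So E ≈ 3.88 × 10^-14 J.

3.88 × 10^-14 J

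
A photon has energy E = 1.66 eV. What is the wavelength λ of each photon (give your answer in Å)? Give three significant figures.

7470 Å

(h = 6.62607015e-34 J·s, c = 2.99792458e8 m/s, 1 eV = 1.602176634e-19 J.)
First convert: E = 1.66 eV = 2.6596e-19 J.
Since λ = hc/E for a photon, λ = 7.469e-7 m.
Converting to Å: λ = 7469 Å ≈ 7470 Å.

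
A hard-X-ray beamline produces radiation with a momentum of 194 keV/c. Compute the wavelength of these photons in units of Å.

0.0639 Å

Use h = 6.62607015·10^-34 J·s, c = 2.99792458·10^8 m/s, 1 eV = 1.602176634·10^-19 J.
In SI units: p = 194 keV/c = 1.0368·10^-22 kg·m/s.
For a photon λ = h/p, so λ = 6.391·10^-12 m.
Converting to Å: λ = 0.06391 Å ≈ 0.0639 Å.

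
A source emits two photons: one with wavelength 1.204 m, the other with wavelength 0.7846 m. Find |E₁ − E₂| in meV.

5.50·10^-4 meV

Using E = hc/λ: E₁ = 1.6499·10^-25 J, E₂ = 2.5318·10^-25 J.
|ΔE| = |1.6499·10^-25 − 2.5318·10^-25| = 8.82·10^-26 J = 5.50·10^-4 meV.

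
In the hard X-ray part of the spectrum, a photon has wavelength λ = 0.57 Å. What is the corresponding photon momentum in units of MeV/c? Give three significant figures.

0.0218 MeV/c

Use h = 6.62607015e-34 J·s, c = 2.99792458e8 m/s, 1 eV = 1.602176634e-19 J.
Convert to SI: λ = 0.57 Å = 5.7e-11 m.
Apply p = h/λ: p = 1.162e-23 kg·m/s.
Converting to MeV/c: p = 0.02175 MeV/c ≈ 0.0218 MeV/c.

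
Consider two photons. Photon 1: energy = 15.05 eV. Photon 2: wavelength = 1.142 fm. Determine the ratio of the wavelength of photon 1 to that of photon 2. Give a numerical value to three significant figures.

λ_1 = 8.238 × 10^-8 m (from energy = 15.05 eV, via λ = hc/E).
λ_2 = 1.142 × 10^-15 m (from wavelength = 1.142 fm, via λ given directly).
Ratio = 8.238 × 10^-8 / 1.142 × 10^-15 = 7.21 × 10^7.

7.21 × 10^7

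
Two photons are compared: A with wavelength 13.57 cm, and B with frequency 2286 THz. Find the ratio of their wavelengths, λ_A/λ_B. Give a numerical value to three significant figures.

1.03 × 10^6

λ_A = 0.1357 m (from wavelength = 13.57 cm, via λ given directly).
λ_B = 1.311 × 10^-7 m (from frequency = 2286 THz, via λ = c/f).
Ratio = 0.1357 / 1.311 × 10^-7 = 1.03 × 10^6.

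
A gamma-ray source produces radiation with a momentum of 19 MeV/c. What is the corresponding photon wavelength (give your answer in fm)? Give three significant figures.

Take h = 6.62607015 × 10^-34 J·s, c = 2.99792458 × 10^8 m/s, 1 eV = 1.602176634 × 10^-19 J.
In SI units: p = 19 MeV/c = 1.0154 × 10^-20 kg·m/s.
The photon relation is λ = h/p, giving λ = 6.525 × 10^-14 m.
Converting to fm: λ = 65.25 fm ≈ 65.3 fm.

65.3 fm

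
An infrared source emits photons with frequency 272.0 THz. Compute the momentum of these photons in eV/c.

Take h = 6.62607015 × 10^-34 J·s, c = 2.99792458 × 10^8 m/s, 1 eV = 1.602176634 × 10^-19 J.
First convert: f = 272.0 THz = 2.720 × 10^14 Hz.
For a photon p = hf/c, so p = 6.012 × 10^-28 kg·m/s.
Converting to eV/c: p = 1.125 eV/c ≈ 1.12 eV/c.

1.12 eV/c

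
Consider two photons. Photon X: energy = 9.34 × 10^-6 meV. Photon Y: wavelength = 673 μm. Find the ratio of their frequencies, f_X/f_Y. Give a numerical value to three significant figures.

f_X = 2.258 × 10^6 Hz (from energy = 9.34 × 10^-6 meV, via f = E/h).
f_Y = 4.455 × 10^11 Hz (from wavelength = 673 μm, via f = c/λ).
Ratio = 2.258 × 10^6 / 4.455 × 10^11 = 5.07 × 10^-6.

5.07 × 10^-6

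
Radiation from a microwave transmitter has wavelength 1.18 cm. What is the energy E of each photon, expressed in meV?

(h = 6.62607015e-34 J·s, c = 2.99792458e8 m/s, 1 eV = 1.602176634e-19 J.)
In SI units: λ = 1.18 cm = 0.0118 m.
The photon relation is E = hc/λ, giving E = 1.683e-23 J.
Converting to meV: E = 0.1051 meV ≈ 0.105 meV.

0.105 meV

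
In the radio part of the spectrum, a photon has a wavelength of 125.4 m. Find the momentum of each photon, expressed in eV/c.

Since p = h/λ for a photon, p = 5.284e-36 kg·m/s.
Converting to eV/c: p = 9.887e-9 eV/c ≈ 9.89e-9 eV/c.

9.89e-9 eV/c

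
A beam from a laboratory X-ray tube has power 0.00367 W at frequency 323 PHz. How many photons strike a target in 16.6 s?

Total energy: E_total = P·t = 0.00367 × 16.6 = 0.06092 J.
Per-photon energy: E = 2.140 × 10^-16 J.
N = E_total / E_photon = 2.85 × 10^14.

2.85 × 10^14 photons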